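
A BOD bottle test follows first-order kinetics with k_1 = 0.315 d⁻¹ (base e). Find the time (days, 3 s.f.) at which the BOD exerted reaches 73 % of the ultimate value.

y/L₀ = 1 − e^(−k_1 t) = 0.73 ⇒ e^(−k_1 t) = 0.270
t = −ln(0.270) / 0.315 = 1.309 / 0.315 = 4.157 d.

t ≈ 4.16 d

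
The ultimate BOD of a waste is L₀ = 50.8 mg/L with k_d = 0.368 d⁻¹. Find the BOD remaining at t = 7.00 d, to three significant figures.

L_t = L₀ e^(−k_d t) = 50.8 × e^(−0.368×7.00) = 50.8 × 0.07608 = 3.865 mg/L.

L ≈ 3.86 mg/L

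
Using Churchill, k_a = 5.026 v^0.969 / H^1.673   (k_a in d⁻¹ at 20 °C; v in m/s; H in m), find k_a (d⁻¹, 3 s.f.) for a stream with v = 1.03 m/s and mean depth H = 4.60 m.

k_a = 5.026 × 1.03^0.969 / 4.60^1.673 = 5.026 × 1.029 / 12.85 = 0.4026 d⁻¹.

k_a ≈ 0.403 d⁻¹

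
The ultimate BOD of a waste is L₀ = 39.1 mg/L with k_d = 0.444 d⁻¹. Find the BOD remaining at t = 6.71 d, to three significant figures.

L_t = L₀ e^(−k_d t) = 39.1 × e^(−0.444×6.71) = 39.1 × 0.05083 = 1.988 mg/L.

L ≈ 1.99 mg/L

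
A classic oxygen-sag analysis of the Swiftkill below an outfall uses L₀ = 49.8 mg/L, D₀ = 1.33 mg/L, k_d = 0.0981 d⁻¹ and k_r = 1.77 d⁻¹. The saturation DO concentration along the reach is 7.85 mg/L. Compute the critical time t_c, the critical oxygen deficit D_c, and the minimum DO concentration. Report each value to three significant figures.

With k_r/k_d = 18.04 and 1 − D₀(k_r−k_d)/(k_d L₀) = 0.5448,
t_c = ln(18.04 × 0.5448) / (1.77 − 0.0981) = ln(9.830) / 1.672 = 2.285/1.672 = 1.367 d.
D_c = (k_d/k_r) L₀ e^(−k_d t_c) = (0.0981/1.77) × 49.8 × e^(−0.0981×1.367) = 0.05542 × 49.8 × 0.8745 = 2.414 mg/L.
Minimum DO = C_s − D_c = 7.85 − 2.414 = 5.436 mg/L.

t_c ≈ 1.37 d; D_c ≈ 2.41 mg/L; min DO ≈ 5.44 mg/L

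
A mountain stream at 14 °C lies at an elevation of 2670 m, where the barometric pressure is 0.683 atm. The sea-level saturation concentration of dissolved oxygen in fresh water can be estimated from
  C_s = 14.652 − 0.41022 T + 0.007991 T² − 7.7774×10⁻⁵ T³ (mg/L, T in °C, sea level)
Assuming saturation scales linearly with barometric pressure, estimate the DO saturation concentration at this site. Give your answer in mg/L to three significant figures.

At sea level: C_s = 14.652 − 0.41022×14 + 0.007991×14² − 7.7774×10⁻⁵×14³ = 10.26 mg/L.
Pressure correction: C_s' = 10.26 × 0.683 = 7.009 mg/L.

C_s ≈ 7.01 mg/L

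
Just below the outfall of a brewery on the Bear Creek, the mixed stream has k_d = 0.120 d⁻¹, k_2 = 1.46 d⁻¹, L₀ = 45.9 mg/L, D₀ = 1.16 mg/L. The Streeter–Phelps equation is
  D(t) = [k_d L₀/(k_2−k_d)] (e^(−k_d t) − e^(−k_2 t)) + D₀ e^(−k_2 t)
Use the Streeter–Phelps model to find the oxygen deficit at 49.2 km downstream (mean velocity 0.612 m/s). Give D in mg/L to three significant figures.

Travel time t = x/v = 49.2 km / (0.612 m/s) = 49200 m / 0.612 m/s = 80390 s = 0.9305 d.
k_d L₀/(k_2−k_d) = 0.120×45.9/(1.46−0.120) = 5.508/1.340 = 4.110 mg/L.
e^(−k_d t) = e^(−0.120×0.9305) = 0.8944; e^(−k_2 t) = e^(−1.46×0.9305) = 0.2571.
D = 4.110 × (0.8944 − 0.2571) + 1.16 × 0.2571 = 2.620 + 0.2982 = 2.918 mg/L.

D ≈ 2.92 mg/L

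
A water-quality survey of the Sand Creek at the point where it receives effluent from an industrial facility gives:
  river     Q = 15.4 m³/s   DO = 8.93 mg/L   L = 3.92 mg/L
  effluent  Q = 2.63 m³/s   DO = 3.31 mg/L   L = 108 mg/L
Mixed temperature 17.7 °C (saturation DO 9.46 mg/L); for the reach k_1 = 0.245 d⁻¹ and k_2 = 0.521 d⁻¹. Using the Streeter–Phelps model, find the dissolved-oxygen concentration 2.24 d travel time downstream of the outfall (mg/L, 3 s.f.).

Mixed DO = (15.4×8.93 + 2.63×3.31)/(15.4+2.63) = 146.2/18.03 = 8.110 mg/L.
Mixed L₀ = (15.4×3.92 + 2.63×108)/(18.03) = 344.4/18.03 = 19.10 mg/L.
Initial deficit D₀ = C_s − DO₀ = 9.46 − 8.110 = 1.350 mg/L.
D(2.24) = [0.245×19.10/(0.521−0.245)](e^(−0.245×2.24) − e^(−0.521×2.24)) + 1.350 e^(−0.521×2.24)
= 16.96 × (0.5776 − 0.3113) + 1.350 × 0.3113 = 4.937 mg/L.
DO = 9.46 − 4.937 = 4.523 mg/L.

DO ≈ 4.52 mg/L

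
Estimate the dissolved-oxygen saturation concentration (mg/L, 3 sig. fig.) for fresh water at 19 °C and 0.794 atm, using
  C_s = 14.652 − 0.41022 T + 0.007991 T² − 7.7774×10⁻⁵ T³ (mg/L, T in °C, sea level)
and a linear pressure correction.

At sea level: C_s = 14.652 − 0.41022×19 + 0.007991×19² − 7.7774×10⁻⁵×19³ = 9.209 mg/L.
Pressure correction: C_s' = 9.209 × 0.794 = 7.312 mg/L.

C_s ≈ 7.31 mg/L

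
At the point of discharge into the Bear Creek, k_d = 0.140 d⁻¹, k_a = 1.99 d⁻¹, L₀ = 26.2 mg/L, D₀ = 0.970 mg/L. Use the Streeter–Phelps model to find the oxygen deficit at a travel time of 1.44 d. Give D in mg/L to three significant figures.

k_d L₀/(k_a−k_d) = 0.140×26.2/(1.99−0.140) = 3.668/1.850 = 1.983 mg/L.
e^(−k_d t) = e^(−0.140×1.440) = 0.8174; e^(−k_a t) = e^(−1.99×1.440) = 0.05695.
D = 1.983 × (0.8174 − 0.05695) + 0.970 × 0.05695 = 1.508 + 0.05524 = 1.563 mg/L.

D ≈ 1.56 mg/L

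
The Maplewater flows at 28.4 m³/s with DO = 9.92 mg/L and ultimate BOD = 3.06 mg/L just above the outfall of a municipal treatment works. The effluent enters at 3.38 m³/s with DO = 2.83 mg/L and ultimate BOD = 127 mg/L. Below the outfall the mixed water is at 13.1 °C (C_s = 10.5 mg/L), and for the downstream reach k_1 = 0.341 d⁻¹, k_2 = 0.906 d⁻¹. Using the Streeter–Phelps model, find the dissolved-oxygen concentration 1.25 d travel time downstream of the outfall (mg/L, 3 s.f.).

Mixed DO = (28.4×9.92 + 3.38×2.83)/(28.4+3.38) = 291.3/31.78 = 9.166 mg/L.
Mixed L₀ = (28.4×3.06 + 3.38×127)/(31.78) = 516.2/31.78 = 16.24 mg/L.
Initial deficit D₀ = C_s − DO₀ = 10.5 − 9.166 = 1.334 mg/L.
D(1.25) = [0.341×16.24/(0.906−0.341)](e^(−0.341×1.25) − e^(−0.906×1.25)) + 1.334 e^(−0.906×1.25)
= 9.803 × (0.6530 − 0.3222) + 1.334 × 0.3222 = 3.672 mg/L.
DO = 10.5 − 3.672 = 6.828 mg/L.

DO ≈ 6.83 mg/L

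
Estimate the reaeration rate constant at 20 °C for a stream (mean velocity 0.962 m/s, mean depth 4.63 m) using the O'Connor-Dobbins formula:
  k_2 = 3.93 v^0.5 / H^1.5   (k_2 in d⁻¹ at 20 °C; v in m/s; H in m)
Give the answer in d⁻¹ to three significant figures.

k_2 ≈ 0.387 d⁻¹

k_2 = 3.93 × 0.962^0.5 / 4.63^1.5 = 3.93 × 0.9808 / 9.963 = 0.3869 d⁻¹.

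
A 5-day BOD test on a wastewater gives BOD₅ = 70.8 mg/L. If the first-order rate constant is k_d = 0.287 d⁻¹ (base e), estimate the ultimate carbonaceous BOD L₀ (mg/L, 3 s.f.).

L₀ ≈ 92.9 mg/L

BOD₅ = L₀(1 − e^(−5k_d)) ⇒ L₀ = BOD₅ / (1 − e^(−5×0.287))
= 70.8 / (1 − 0.2381) = 70.8 / 0.7619 = 92.93 mg/L.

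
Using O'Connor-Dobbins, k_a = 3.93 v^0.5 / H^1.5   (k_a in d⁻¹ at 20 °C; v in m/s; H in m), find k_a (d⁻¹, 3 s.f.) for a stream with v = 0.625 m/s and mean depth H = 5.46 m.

k_a ≈ 0.244 d⁻¹

k_a = 3.93 × 0.625^0.5 / 5.46^1.5 = 3.93 × 0.7906 / 12.76 = 0.2435 d⁻¹.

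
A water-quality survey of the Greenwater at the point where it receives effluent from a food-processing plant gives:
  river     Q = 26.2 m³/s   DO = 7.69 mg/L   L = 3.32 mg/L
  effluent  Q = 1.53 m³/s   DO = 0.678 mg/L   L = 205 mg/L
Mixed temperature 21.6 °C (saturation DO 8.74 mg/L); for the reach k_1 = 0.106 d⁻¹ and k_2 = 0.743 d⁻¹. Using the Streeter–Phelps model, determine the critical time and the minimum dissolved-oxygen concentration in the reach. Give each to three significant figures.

Mixed DO = (26.2×7.69 + 1.53×0.678)/(26.2+1.53) = 202.5/27.73 = 7.303 mg/L.
Mixed L₀ = (26.2×3.32 + 1.53×205)/(27.73) = 400.6/27.73 = 14.45 mg/L.
Initial deficit D₀ = C_s − DO₀ = 8.74 − 7.303 = 1.437 mg/L.
t_c = (1/0.6370) ln[(0.743/0.106)(1 − 1.437×0.6370/(0.106×14.45))] = 1.570 × ln(2.820) = 1.628 d.
D_c = (0.106/0.743) × 14.45 × e^(−0.106×1.628) = 0.1427 × 14.45 × 0.8415 = 1.735 mg/L.
Minimum DO = 8.74 − 1.735 = 7.005 mg/L.

t_c ≈ 1.63 d; minimum DO ≈ 7.01 mg/L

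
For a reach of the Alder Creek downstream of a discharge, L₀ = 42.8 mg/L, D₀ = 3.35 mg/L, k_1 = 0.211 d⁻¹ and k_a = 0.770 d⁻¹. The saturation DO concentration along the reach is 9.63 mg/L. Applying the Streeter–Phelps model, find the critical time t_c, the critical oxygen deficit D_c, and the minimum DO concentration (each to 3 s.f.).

t_c = [1/(k_a−k_1)] ln[(k_a/k_1)(1 − D₀(k_a−k_1)/(k_1 L₀))]
= [1/(0.770−0.211)] ln[(0.770/0.211)(1 − 3.35×0.5590/(0.211×42.8))]
= (1/0.5590) ln[3.649 × 0.7926] = 1.789 × ln(2.893) = 1.789 × 1.062 = 1.900 d.
L(t_c) = L₀ e^(−k_1 t_c) = 42.8 × 0.6697 = 28.66 mg/L, and at the critical point k_a D_c = k_1 L, so D_c = (0.211/0.770) × 28.66 = 7.855 mg/L.
Minimum DO = C_s − D_c = 9.63 − 7.855 = 1.775 mg/L.

t_c ≈ 1.90 d; D_c ≈ 7.85 mg/L; min DO ≈ 1.78 mg/L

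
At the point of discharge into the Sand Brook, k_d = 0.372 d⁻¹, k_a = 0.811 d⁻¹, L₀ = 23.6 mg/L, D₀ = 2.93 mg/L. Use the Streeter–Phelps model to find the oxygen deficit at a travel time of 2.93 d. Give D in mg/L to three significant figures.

k_d L₀/(k_a−k_d) = 0.372×23.6/(0.811−0.372) = 8.779/0.4390 = 20.00 mg/L.
e^(−k_d t) = e^(−0.372×2.930) = 0.3362; e^(−k_a t) = e^(−0.811×2.930) = 0.09290.
D = 20.00 × (0.3362 − 0.09290) + 2.93 × 0.09290 = 4.866 + 0.2722 = 5.138 mg/L.

D ≈ 5.14 mg/L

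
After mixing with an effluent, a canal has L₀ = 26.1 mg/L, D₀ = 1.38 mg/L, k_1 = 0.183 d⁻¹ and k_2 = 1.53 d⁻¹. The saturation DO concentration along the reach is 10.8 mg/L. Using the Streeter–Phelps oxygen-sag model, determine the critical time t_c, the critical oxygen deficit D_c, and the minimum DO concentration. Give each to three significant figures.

t_c ≈ 1.21 d; D_c ≈ 2.50 mg/L; min DO ≈ 8.30 mg/L

t_c = [1/(k_2−k_1)] ln[(k_2/k_1)(1 − D₀(k_2−k_1)/(k_1 L₀))]
= [1/(1.53−0.183)] ln[(1.53/0.183)(1 − 1.38×1.347/(0.183×26.1))]
= (1/1.347) ln[8.361 × 0.6108] = 0.7424 × ln(5.107) = 0.7424 × 1.631 = 1.211 d.
L(t_c) = L₀ e^(−k_1 t_c) = 26.1 × 0.8013 = 20.91 mg/L, and at the critical point k_2 D_c = k_1 L, so D_c = (0.183/1.53) × 20.91 = 2.501 mg/L.
Minimum DO = C_s − D_c = 10.8 − 2.501 = 8.299 mg/L.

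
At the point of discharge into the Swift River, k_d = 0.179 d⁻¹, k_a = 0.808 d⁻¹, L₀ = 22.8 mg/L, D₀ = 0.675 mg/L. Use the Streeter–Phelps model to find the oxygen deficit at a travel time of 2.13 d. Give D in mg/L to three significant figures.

k_d L₀/(k_a−k_d) = 0.179×22.8/(0.808−0.179) = 4.081/0.6290 = 6.488 mg/L.
e^(−k_d t) = e^(−0.179×2.130) = 0.6830; e^(−k_a t) = e^(−0.808×2.130) = 0.1789.
D = 6.488 × (0.6830 − 0.1789) + 0.675 × 0.1789 = 3.271 + 0.1207 = 3.392 mg/L.

D ≈ 3.39 mg/L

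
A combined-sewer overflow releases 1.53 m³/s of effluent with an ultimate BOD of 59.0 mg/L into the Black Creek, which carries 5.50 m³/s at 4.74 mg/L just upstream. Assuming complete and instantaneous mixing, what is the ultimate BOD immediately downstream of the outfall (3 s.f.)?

16.5 mg/L

Flow-weighted mixing: C = (Q_r C_r + Q_w C_w)/(Q_r + Q_w)
= (5.50×4.74 + 1.53×59.0)/(5.50 + 1.53) = 116.3/7.030 = 16.55 mg/L.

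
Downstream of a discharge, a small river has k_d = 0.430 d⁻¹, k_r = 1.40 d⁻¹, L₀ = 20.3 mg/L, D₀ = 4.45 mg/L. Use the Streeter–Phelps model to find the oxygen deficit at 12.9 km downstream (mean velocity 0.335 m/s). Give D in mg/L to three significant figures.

D ≈ 4.99 mg/L

Travel time t = x/v = 12.9 km / (0.335 m/s) = 12900 m / 0.335 m/s = 38510 s = 0.4457 d.
k_d L₀/(k_r−k_d) = 0.430×20.3/(1.40−0.430) = 8.729/0.9700 = 8.999 mg/L.
e^(−k_d t) = e^(−0.430×0.4457) = 0.8256; e^(−k_r t) = e^(−1.40×0.4457) = 0.5358.
D = 8.999 × (0.8256 − 0.5358) + 4.45 × 0.5358 = 2.608 + 2.384 = 4.992 mg/L.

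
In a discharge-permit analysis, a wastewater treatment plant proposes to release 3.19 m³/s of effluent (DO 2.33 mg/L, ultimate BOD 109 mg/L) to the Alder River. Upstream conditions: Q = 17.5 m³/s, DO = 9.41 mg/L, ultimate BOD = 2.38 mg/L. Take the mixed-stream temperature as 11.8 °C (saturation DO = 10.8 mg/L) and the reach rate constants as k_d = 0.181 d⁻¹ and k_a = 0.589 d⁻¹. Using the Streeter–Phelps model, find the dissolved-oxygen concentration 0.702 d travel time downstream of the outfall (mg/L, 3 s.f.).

Mixed DO = (17.5×9.41 + 3.19×2.33)/(17.5+3.19) = 172.1/20.69 = 8.318 mg/L.
Mixed L₀ = (17.5×2.38 + 3.19×109)/(20.69) = 389.4/20.69 = 18.82 mg/L.
Initial deficit D₀ = C_s − DO₀ = 10.8 − 8.318 = 2.482 mg/L.
D(0.702) = [0.181×18.82/(0.589−0.181)](e^(−0.181×0.702) − e^(−0.589×0.702)) + 2.482 e^(−0.589×0.702)
= 8.349 × (0.8807 − 0.6613) + 2.482 × 0.6613 = 3.472 mg/L.
DO = 10.8 − 3.472 = 7.328 mg/L.

DO ≈ 7.33 mg/L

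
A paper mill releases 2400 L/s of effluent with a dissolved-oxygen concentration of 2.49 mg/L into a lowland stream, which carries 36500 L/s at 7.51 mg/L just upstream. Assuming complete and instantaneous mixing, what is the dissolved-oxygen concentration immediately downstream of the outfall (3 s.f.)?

Flow-weighted mixing: C = (Q_r C_r + Q_w C_w)/(Q_r + Q_w)
= (36500×7.51 + 2400×2.49)/(36500 + 2400) = 280100/38900 = 7.200 mg/L.

7.20 mg/L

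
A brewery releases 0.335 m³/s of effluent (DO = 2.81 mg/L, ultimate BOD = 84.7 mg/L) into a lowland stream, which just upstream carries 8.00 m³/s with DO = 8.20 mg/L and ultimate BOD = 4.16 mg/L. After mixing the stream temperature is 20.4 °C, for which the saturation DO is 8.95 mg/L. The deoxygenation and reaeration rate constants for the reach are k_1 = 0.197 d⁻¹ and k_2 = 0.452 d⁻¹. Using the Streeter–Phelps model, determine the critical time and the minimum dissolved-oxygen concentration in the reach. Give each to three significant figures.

t_c ≈ 2.53 d; minimum DO ≈ 6.99 mg/L

Mixed DO = (8.00×8.20 + 0.335×2.81)/(8.00+0.335) = 66.54/8.335 = 7.983 mg/L.
Mixed L₀ = (8.00×4.16 + 0.335×84.7)/(8.335) = 61.65/8.335 = 7.397 mg/L.
Initial deficit D₀ = C_s − DO₀ = 8.95 − 7.983 = 0.9666 mg/L.
t_c = (1/0.2550) ln[(0.452/0.197)(1 − 0.9666×0.2550/(0.197×7.397))] = 3.922 × ln(1.906) = 2.530 d.
D_c = (0.197/0.452) × 7.397 × e^(−0.197×2.530) = 0.4358 × 7.397 × 0.6075 = 1.958 mg/L.
Minimum DO = 8.95 − 1.958 = 6.992 mg/L.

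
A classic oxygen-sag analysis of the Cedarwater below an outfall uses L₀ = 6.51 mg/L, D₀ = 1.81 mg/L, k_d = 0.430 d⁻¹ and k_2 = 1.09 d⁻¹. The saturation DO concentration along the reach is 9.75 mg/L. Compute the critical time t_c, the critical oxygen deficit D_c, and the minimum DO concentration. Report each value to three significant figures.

t_c ≈ 0.566 d; D_c ≈ 2.01 mg/L; min DO ≈ 7.74 mg/L

t_c = [1/(k_2−k_d)] ln[(k_2/k_d)(1 − D₀(k_2−k_d)/(k_d L₀))]
= [1/(1.09−0.430)] ln[(1.09/0.430)(1 − 1.81×0.6600/(0.430×6.51))]
= (1/0.6600) ln[2.535 × 0.5733] = 1.515 × ln(1.453) = 1.515 × 0.3737 = 0.5662 d.
L(t_c) = L₀ e^(−k_d t_c) = 6.51 × 0.7839 = 5.103 mg/L, and at the critical point k_2 D_c = k_d L, so D_c = (0.430/1.09) × 5.103 = 2.013 mg/L.
Minimum DO = C_s − D_c = 9.75 − 2.013 = 7.737 mg/L.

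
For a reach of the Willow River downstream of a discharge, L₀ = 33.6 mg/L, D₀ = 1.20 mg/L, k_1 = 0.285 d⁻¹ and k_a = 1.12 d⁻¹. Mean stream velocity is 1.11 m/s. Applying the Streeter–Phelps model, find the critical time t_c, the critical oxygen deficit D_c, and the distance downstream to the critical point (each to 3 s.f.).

With k_a/k_1 = 3.930 and 1 − D₀(k_a−k_1)/(k_1 L₀) = 0.8954,
t_c = ln(3.930 × 0.8954) / (1.12 − 0.285) = ln(3.519) / 0.8350 = 1.258/0.8350 = 1.507 d.
D_c = (k_1/k_a) L₀ e^(−k_1 t_c) = (0.285/1.12) × 33.6 × e^(−0.285×1.507) = 0.2545 × 33.6 × 0.6509 = 5.565 mg/L.
x_c = v t_c = 1.11 m/s × 1.507 d × 86400 s/d = 144500 m ≈ 144 km.

t_c ≈ 1.51 d; D_c ≈ 5.57 mg/L; x_c ≈ 144 km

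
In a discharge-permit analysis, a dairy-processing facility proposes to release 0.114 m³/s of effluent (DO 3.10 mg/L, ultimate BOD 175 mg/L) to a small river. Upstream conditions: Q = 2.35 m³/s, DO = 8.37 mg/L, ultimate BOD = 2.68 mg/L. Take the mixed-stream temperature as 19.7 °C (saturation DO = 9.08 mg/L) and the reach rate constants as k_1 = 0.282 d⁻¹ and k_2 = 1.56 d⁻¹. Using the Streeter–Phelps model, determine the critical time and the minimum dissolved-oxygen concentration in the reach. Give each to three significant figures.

t_c ≈ 0.931 d; minimum DO ≈ 7.60 mg/L

Mixed DO = (2.35×8.37 + 0.114×3.10)/(2.35+0.114) = 20.02/2.464 = 8.126 mg/L.
Mixed L₀ = (2.35×2.68 + 0.114×175)/(2.464) = 26.25/2.464 = 10.65 mg/L.
Initial deficit D₀ = C_s − DO₀ = 9.08 − 8.126 = 0.9538 mg/L.
t_c = (1/1.278) ln[(1.56/0.282)(1 − 0.9538×1.278/(0.282×10.65))] = 0.7825 × ln(3.287) = 0.9312 d.
D_c = (0.282/1.56) × 10.65 × e^(−0.282×0.9312) = 0.1808 × 10.65 × 0.7691 = 1.481 mg/L.
Minimum DO = 9.08 − 1.481 = 7.599 mg/L.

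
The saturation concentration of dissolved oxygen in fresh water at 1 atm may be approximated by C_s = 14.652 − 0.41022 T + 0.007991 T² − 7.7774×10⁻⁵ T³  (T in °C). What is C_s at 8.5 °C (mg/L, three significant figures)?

C_s = 14.652 − 0.41022×8.5 + 0.007991×8.5² − 7.7774×10⁻⁵×8.5³ = 11.69 mg/L.

C_s ≈ 11.7 mg/L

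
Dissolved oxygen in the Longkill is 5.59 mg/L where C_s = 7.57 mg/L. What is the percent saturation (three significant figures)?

73.8 % saturation

% saturation = C/C_s × 100 = 5.59/7.57 × 100 = 73.8 %.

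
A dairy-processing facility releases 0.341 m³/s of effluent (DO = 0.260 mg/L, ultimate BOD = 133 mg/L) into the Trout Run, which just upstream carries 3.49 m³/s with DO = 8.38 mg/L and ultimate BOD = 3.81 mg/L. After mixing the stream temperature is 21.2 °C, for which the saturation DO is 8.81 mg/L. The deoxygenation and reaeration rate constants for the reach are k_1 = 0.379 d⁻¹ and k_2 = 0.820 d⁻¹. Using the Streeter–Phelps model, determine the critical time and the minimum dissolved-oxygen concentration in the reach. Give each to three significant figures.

t_c ≈ 1.54 d; minimum DO ≈ 4.87 mg/L

Mixed DO = (3.49×8.38 + 0.341×0.260)/(3.49+0.341) = 29.33/3.831 = 7.657 mg/L.
Mixed L₀ = (3.49×3.81 + 0.341×133)/(3.831) = 58.65/3.831 = 15.31 mg/L.
Initial deficit D₀ = C_s − DO₀ = 8.81 − 7.657 = 1.153 mg/L.
t_c = (1/0.4410) ln[(0.820/0.379)(1 − 1.153×0.4410/(0.379×15.31))] = 2.268 × ln(1.974) = 1.542 d.
D_c = (0.379/0.820) × 15.31 × e^(−0.379×1.542) = 0.4622 × 15.31 × 0.5574 = 3.944 mg/L.
Minimum DO = 8.81 − 3.944 = 4.866 mg/L.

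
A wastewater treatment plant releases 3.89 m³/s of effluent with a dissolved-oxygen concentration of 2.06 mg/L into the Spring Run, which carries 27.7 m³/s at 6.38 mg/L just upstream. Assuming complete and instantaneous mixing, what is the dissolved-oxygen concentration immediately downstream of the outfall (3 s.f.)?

5.85 mg/L

Flow-weighted mixing: C = (Q_r C_r + Q_w C_w)/(Q_r + Q_w)
= (27.7×6.38 + 3.89×2.06)/(27.7 + 3.89) = 184.7/31.59 = 5.848 mg/L.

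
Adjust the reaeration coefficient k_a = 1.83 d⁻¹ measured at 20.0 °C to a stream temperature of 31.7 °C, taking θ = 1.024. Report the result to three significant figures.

k_a ≈ 2.42 d⁻¹

k_a(T₂) = k_a(T₁) · θ^(T₂−T₁) = 1.83 × 1.024^(31.7−20.0)
= 1.83 × 1.024^11.7 = 1.83 × 1.320 = 2.415 d⁻¹.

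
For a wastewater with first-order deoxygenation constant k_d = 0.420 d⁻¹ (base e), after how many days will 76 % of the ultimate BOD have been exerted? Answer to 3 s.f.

t ≈ 3.40 d

y/L₀ = 1 − e^(−k_d t) = 0.76 ⇒ e^(−k_d t) = 0.240
t = −ln(0.240) / 0.420 = 1.427 / 0.420 = 3.398 d.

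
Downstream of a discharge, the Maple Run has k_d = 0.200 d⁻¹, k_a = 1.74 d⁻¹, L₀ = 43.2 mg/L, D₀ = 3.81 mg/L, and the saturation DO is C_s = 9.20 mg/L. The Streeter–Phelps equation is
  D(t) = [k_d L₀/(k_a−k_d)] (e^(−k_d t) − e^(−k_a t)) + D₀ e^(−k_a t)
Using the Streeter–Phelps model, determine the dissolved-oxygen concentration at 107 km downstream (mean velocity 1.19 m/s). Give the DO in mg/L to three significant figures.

Travel time t = x/v = 107 km / (1.19 m/s) = 107000 m / 1.19 m/s = 89920 s = 1.041 d.
k_d L₀/(k_a−k_d) = 0.200×43.2/(1.74−0.200) = 8.640/1.540 = 5.610 mg/L.
e^(−k_d t) = e^(−0.200×1.041) = 0.8121; e^(−k_a t) = e^(−1.74×1.041) = 0.1635.
D = 5.610 × (0.8121 − 0.1635) + 3.81 × 0.1635 = 3.639 + 0.6230 = 4.262 mg/L.
DO = C_s − D = 9.20 − 4.262 = 4.938 mg/L.

DO ≈ 4.94 mg/L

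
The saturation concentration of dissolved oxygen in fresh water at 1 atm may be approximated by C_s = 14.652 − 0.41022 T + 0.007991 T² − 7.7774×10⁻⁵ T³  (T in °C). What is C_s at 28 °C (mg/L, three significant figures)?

C_s ≈ 7.72 mg/L

C_s = 14.652 − 0.41022×28 + 0.007991×28² − 7.7774×10⁻⁵×28³ = 7.723 mg/L.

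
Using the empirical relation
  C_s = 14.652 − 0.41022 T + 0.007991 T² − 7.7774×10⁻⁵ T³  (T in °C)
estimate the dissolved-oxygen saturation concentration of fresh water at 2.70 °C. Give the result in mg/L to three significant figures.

C_s ≈ 13.6 mg/L

C_s = 14.652 − 0.41022×2.70 + 0.007991×2.70² − 7.7774×10⁻⁵×2.70³ = 13.60 mg/L.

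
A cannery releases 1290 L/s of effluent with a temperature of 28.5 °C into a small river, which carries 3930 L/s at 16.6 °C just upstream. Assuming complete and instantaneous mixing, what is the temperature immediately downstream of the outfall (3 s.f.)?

Flow-weighted mixing: C = (Q_r C_r + Q_w C_w)/(Q_r + Q_w)
= (3930×16.6 + 1290×28.5)/(3930 + 1290) = 102000/5220 = 19.54 °C.

19.5 °C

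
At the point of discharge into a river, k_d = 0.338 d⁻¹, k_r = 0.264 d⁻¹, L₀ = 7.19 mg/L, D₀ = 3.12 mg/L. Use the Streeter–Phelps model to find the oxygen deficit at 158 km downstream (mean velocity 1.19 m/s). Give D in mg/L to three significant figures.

D ≈ 4.43 mg/L

Travel time t = x/v = 158 km / (1.19 m/s) = 158000 m / 1.19 m/s = 132800 s = 1.537 d.
k_d L₀/(k_r−k_d) = 0.338×7.19/(0.264−0.338) = 2.430/-0.07400 = -32.84 mg/L.
e^(−k_d t) = e^(−0.338×1.537) = 0.5949; e^(−k_r t) = e^(−0.264×1.537) = 0.6665.
D = -32.84 × (0.5949 − 0.6665) + 3.12 × 0.6665 = 2.353 + 2.080 = 4.432 mg/L.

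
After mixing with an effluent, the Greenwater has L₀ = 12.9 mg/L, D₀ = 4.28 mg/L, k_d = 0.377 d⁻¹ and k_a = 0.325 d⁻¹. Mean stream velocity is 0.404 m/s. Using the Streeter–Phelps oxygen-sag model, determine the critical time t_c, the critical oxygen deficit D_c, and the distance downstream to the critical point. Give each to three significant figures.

t_c = [1/(k_a−k_d)] ln[(k_a/k_d)(1 − D₀(k_a−k_d)/(k_d L₀))]
= [1/(0.325−0.377)] ln[(0.325/0.377)(1 − 4.28×-0.05200/(0.377×12.9))]
= (1/-0.05200) ln[0.8621 × 1.046] = -19.23 × ln(0.9015) = -19.23 × -0.1037 = 1.994 d.
D_c = (k_d/k_a) L₀ e^(−k_d t_c) = (0.377/0.325) × 12.9 × e^(−0.377×1.994) = 1.160 × 12.9 × 0.4716 = 7.057 mg/L.
x_c = v t_c = 0.404 m/s × 1.994 d × 86400 s/d = 69590 m ≈ 69.6 km.

t_c ≈ 1.99 d; D_c ≈ 7.06 mg/L; x_c ≈ 69.6 km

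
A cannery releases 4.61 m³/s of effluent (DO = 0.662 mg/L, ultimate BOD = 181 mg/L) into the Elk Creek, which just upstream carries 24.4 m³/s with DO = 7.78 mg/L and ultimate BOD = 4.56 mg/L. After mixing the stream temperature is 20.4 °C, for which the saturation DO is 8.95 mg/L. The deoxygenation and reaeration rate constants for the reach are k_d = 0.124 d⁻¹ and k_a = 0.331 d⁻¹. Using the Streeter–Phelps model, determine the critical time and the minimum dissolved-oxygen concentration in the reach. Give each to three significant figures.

t_c ≈ 4.14 d; minimum DO ≈ 1.64 mg/L

Mixed DO = (24.4×7.78 + 4.61×0.662)/(24.4+4.61) = 192.9/29.01 = 6.649 mg/L.
Mixed L₀ = (24.4×4.56 + 4.61×181)/(29.01) = 945.7/29.01 = 32.60 mg/L.
Initial deficit D₀ = C_s − DO₀ = 8.95 − 6.649 = 2.301 mg/L.
t_c = (1/0.2070) ln[(0.331/0.124)(1 − 2.301×0.2070/(0.124×32.60))] = 4.831 × ln(2.355) = 4.137 d.
D_c = (0.124/0.331) × 32.60 × e^(−0.124×4.137) = 0.3746 × 32.60 × 0.5987 = 7.311 mg/L.
Minimum DO = 8.95 − 7.311 = 1.639 mg/L.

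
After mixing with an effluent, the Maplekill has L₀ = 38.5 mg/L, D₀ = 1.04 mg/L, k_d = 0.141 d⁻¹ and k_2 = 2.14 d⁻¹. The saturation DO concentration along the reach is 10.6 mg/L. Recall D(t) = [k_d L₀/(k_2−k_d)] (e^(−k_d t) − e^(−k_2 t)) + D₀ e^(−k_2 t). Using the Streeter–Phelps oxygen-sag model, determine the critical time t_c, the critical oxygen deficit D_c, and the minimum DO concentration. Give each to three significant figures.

t_c = [1/(k_2−k_d)] ln[(k_2/k_d)(1 − D₀(k_2−k_d)/(k_d L₀))]
= [1/(2.14−0.141)] ln[(2.14/0.141)(1 − 1.04×1.999/(0.141×38.5))]
= (1/1.999) ln[15.18 × 0.6170] = 0.5003 × ln(9.365) = 0.5003 × 2.237 = 1.119 d.
D_c = (k_d/k_2) L₀ e^(−k_d t_c) = (0.141/2.14) × 38.5 × e^(−0.141×1.119) = 0.06589 × 38.5 × 0.8540 = 2.166 mg/L.
Minimum DO = C_s − D_c = 10.6 − 2.166 = 8.434 mg/L.

t_c ≈ 1.12 d; D_c ≈ 2.17 mg/L; min DO ≈ 8.43 mg/L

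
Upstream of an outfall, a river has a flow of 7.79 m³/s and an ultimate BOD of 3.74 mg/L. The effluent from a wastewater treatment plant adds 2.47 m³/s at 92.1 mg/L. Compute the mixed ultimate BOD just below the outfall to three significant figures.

Flow-weighted mixing: C = (Q_r C_r + Q_w C_w)/(Q_r + Q_w)
= (7.79×3.74 + 2.47×92.1)/(7.79 + 2.47) = 256.6/10.26 = 25.01 mg/L.

25.0 mg/L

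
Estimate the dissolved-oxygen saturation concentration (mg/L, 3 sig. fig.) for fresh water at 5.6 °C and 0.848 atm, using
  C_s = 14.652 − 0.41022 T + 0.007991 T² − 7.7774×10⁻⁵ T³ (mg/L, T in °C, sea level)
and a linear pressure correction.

At sea level: C_s = 14.652 − 0.41022×5.6 + 0.007991×5.6² − 7.7774×10⁻⁵×5.6³ = 12.59 mg/L.
Pressure correction: C_s' = 12.59 × 0.848 = 10.68 mg/L.

C_s ≈ 10.7 mg/L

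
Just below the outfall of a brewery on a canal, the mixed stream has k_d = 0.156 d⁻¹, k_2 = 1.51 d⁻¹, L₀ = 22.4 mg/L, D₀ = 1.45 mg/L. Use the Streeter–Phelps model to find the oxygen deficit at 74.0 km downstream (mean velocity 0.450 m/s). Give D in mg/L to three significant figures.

D ≈ 1.85 mg/L

Travel time t = x/v = 74.0 km / (0.450 m/s) = 74000 m / 0.450 m/s = 164400 s = 1.903 d.
k_d L₀/(k_2−k_d) = 0.156×22.4/(1.51−0.156) = 3.494/1.354 = 2.581 mg/L.
e^(−k_d t) = e^(−0.156×1.903) = 0.7431; e^(−k_2 t) = e^(−1.51×1.903) = 0.05647.
D = 2.581 × (0.7431 − 0.05647) + 1.45 × 0.05647 = 1.772 + 0.08189 = 1.854 mg/L.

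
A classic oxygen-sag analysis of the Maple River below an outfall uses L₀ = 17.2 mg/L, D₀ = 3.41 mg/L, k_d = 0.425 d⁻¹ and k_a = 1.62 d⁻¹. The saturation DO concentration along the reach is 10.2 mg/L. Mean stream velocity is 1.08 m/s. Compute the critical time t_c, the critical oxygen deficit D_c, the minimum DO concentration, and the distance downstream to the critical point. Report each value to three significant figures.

With k_a/k_d = 3.812 and 1 − D₀(k_a−k_d)/(k_d L₀) = 0.4426,
t_c = ln(3.812 × 0.4426) / (1.62 − 0.425) = ln(1.687) / 1.195 = 0.5229/1.195 = 0.4376 d.
L(t_c) = L₀ e^(−k_d t_c) = 17.2 × 0.8303 = 14.28 mg/L, and at the critical point k_a D_c = k_d L, so D_c = (0.425/1.62) × 14.28 = 3.747 mg/L.
Minimum DO = C_s − D_c = 10.2 − 3.747 = 6.453 mg/L.
x_c = v t_c = 1.08 m/s × 0.4376 d × 86400 s/d = 40830 m ≈ 40.8 km.

t_c ≈ 0.438 d; D_c ≈ 3.75 mg/L; min DO ≈ 6.45 mg/L; x_c ≈ 40.8 km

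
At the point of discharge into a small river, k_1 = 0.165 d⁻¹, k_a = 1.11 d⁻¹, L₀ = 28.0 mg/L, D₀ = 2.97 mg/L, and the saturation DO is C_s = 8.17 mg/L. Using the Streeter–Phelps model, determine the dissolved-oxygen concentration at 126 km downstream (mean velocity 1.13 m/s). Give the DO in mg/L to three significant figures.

Travel time t = x/v = 126 km / (1.13 m/s) = 126000 m / 1.13 m/s = 111500 s = 1.291 d.
k_1 L₀/(k_a−k_1) = 0.165×28.0/(1.11−0.165) = 4.620/0.9450 = 4.889 mg/L.
e^(−k_1 t) = e^(−0.165×1.291) = 0.8082; e^(−k_a t) = e^(−1.11×1.291) = 0.2387.
D = 4.889 × (0.8082 − 0.2387) + 2.97 × 0.2387 = 2.784 + 0.7090 = 3.493 mg/L.
DO = C_s − D = 8.17 − 3.493 = 4.677 mg/L.

DO ≈ 4.68 mg/L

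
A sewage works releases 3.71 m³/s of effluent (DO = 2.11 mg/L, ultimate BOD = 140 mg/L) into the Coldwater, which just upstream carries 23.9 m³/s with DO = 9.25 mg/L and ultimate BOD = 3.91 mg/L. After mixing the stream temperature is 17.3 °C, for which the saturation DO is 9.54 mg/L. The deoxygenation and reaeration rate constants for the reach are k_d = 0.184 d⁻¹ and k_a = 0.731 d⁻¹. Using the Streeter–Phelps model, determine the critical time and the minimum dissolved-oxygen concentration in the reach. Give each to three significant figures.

Mixed DO = (23.9×9.25 + 3.71×2.11)/(23.9+3.71) = 228.9/27.61 = 8.291 mg/L.
Mixed L₀ = (23.9×3.91 + 3.71×140)/(27.61) = 612.8/27.61 = 22.20 mg/L.
Initial deficit D₀ = C_s − DO₀ = 9.54 − 8.291 = 1.249 mg/L.
t_c = (1/0.5470) ln[(0.731/0.184)(1 − 1.249×0.5470/(0.184×22.20))] = 1.828 × ln(3.308) = 2.187 d.
D_c = (0.184/0.731) × 22.20 × e^(−0.184×2.187) = 0.2517 × 22.20 × 0.6687 = 3.736 mg/L.
Minimum DO = 9.54 − 3.736 = 5.804 mg/L.

t_c ≈ 2.19 d; minimum DO ≈ 5.80 mg/L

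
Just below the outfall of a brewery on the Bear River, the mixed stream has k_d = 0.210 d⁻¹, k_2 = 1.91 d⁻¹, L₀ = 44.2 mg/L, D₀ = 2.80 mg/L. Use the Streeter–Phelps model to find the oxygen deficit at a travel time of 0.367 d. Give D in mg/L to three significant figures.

D ≈ 3.74 mg/L

k_d L₀/(k_2−k_d) = 0.210×44.2/(1.91−0.210) = 9.282/1.700 = 5.460 mg/L.
e^(−k_d t) = e^(−0.210×0.3670) = 0.9258; e^(−k_2 t) = e^(−1.91×0.3670) = 0.4961.
D = 5.460 × (0.9258 − 0.4961) + 2.80 × 0.4961 = 2.346 + 1.389 = 3.735 mg/L.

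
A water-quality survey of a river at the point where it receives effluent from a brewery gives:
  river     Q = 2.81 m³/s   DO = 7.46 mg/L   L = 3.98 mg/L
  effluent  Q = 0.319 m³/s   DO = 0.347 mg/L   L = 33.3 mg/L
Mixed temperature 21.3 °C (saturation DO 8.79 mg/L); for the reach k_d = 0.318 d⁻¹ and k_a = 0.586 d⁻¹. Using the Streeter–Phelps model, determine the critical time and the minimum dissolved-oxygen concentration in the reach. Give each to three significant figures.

Mixed DO = (2.81×7.46 + 0.319×0.347)/(2.81+0.319) = 21.07/3.129 = 6.735 mg/L.
Mixed L₀ = (2.81×3.98 + 0.319×33.3)/(3.129) = 21.81/3.129 = 6.969 mg/L.
Initial deficit D₀ = C_s − DO₀ = 8.79 − 6.735 = 2.055 mg/L.
t_c = (1/0.2680) ln[(0.586/0.318)(1 − 2.055×0.2680/(0.318×6.969))] = 3.731 × ln(1.385) = 1.215 d.
D_c = (0.318/0.586) × 6.969 × e^(−0.318×1.215) = 0.5427 × 6.969 × 0.6796 = 2.570 mg/L.
Minimum DO = 8.79 − 2.570 = 6.220 mg/L.

t_c ≈ 1.21 d; minimum DO ≈ 6.22 mg/L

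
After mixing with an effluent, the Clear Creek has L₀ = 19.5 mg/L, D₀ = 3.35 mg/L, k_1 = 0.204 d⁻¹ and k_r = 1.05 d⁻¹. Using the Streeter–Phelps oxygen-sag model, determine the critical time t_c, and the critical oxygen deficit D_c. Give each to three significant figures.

t_c ≈ 0.463 d; D_c ≈ 3.45 mg/L

t_c = [1/(k_r−k_1)] ln[(k_r/k_1)(1 − D₀(k_r−k_1)/(k_1 L₀))]
= [1/(1.05−0.204)] ln[(1.05/0.204)(1 − 3.35×0.8460/(0.204×19.5))]
= (1/0.8460) ln[5.147 × 0.2876] = 1.182 × ln(1.480) = 1.182 × 0.3921 = 0.4635 d.
D_c = (k_1/k_r) L₀ e^(−k_1 t_c) = (0.204/1.05) × 19.5 × e^(−0.204×0.4635) = 0.1943 × 19.5 × 0.9098 = 3.447 mg/L.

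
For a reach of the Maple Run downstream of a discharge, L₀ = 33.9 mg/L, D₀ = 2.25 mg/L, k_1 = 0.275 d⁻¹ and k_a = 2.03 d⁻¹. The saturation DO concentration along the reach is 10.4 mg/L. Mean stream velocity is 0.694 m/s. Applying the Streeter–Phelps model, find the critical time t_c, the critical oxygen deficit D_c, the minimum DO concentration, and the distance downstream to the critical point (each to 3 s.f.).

t_c ≈ 0.825 d; D_c ≈ 3.66 mg/L; min DO ≈ 6.74 mg/L; x_c ≈ 49.5 km

t_c = [1/(k_a−k_1)] ln[(k_a/k_1)(1 − D₀(k_a−k_1)/(k_1 L₀))]
= [1/(2.03−0.275)] ln[(2.03/0.275)(1 − 2.25×1.755/(0.275×33.9))]
= (1/1.755) ln[7.382 × 0.5764] = 0.5698 × ln(4.255) = 0.5698 × 1.448 = 0.8251 d.
D_c = (k_1/k_a) L₀ e^(−k_1 t_c) = (0.275/2.03) × 33.9 × e^(−0.275×0.8251) = 0.1355 × 33.9 × 0.7970 = 3.660 mg/L.
Minimum DO = C_s − D_c = 10.4 − 3.660 = 6.740 mg/L.
x_c = v t_c = 0.694 m/s × 0.8251 d × 86400 s/d = 49480 m ≈ 49.5 km.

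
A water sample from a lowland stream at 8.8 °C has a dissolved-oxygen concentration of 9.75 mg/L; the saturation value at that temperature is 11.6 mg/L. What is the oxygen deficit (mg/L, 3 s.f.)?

D = C_s − C = 11.6 − 9.75 = 1.85 mg/L.

D ≈ 1.85 mg/L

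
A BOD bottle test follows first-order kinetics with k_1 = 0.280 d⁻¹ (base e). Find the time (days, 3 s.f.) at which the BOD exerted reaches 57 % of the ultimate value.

y/L₀ = 1 − e^(−k_1 t) = 0.57 ⇒ e^(−k_1 t) = 0.430
t = −ln(0.430) / 0.280 = 0.8440 / 0.280 = 3.014 d.

t ≈ 3.01 d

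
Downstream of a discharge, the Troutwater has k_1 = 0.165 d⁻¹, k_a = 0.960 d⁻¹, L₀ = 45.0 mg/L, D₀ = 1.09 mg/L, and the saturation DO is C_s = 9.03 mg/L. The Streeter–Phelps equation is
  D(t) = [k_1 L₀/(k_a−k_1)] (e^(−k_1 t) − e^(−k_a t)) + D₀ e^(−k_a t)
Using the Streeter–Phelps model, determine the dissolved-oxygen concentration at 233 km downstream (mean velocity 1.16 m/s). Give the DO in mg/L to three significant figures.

DO ≈ 3.55 mg/L

Travel time t = x/v = 233 km / (1.16 m/s) = 233000 m / 1.16 m/s = 200900 s = 2.325 d.
k_1 L₀/(k_a−k_1) = 0.165×45.0/(0.960−0.165) = 7.425/0.7950 = 9.340 mg/L.
e^(−k_1 t) = e^(−0.165×2.325) = 0.6814; e^(−k_a t) = e^(−0.960×2.325) = 0.1073.
D = 9.340 × (0.6814 − 0.1073) + 1.09 × 0.1073 = 5.362 + 0.1170 = 5.479 mg/L.
DO = C_s − D = 9.03 − 5.479 = 3.551 mg/L.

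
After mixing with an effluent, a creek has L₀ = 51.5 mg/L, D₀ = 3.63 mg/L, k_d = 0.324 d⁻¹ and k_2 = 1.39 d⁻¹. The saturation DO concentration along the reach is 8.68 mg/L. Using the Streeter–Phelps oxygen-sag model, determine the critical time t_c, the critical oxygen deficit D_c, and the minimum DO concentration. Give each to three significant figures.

With k_2/k_d = 4.290 and 1 − D₀(k_2−k_d)/(k_d L₀) = 0.7681,
t_c = ln(4.290 × 0.7681) / (1.39 − 0.324) = ln(3.295) / 1.066 = 1.192/1.066 = 1.119 d.
D_c = (k_d/k_2) L₀ e^(−k_d t_c) = (0.324/1.39) × 51.5 × e^(−0.324×1.119) = 0.2331 × 51.5 × 0.6960 = 8.355 mg/L.
Minimum DO = C_s − D_c = 8.68 − 8.355 = 0.3253 mg/L.

t_c ≈ 1.12 d; D_c ≈ 8.35 mg/L; min DO ≈ 0.325 mg/L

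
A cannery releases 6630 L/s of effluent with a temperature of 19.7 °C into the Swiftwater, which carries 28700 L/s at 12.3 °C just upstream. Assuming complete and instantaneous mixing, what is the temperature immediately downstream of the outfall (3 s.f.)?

13.7 °C

Flow-weighted mixing: C = (Q_r C_r + Q_w C_w)/(Q_r + Q_w)
= (28700×12.3 + 6630×19.7)/(28700 + 6630) = 483600/35330 = 13.69 °C.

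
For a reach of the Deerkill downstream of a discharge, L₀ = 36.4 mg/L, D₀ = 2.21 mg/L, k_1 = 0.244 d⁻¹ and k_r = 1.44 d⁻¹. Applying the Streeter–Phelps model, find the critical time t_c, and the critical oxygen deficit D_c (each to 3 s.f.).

t_c = [1/(k_r−k_1)] ln[(k_r/k_1)(1 − D₀(k_r−k_1)/(k_1 L₀))]
= [1/(1.44−0.244)] ln[(1.44/0.244)(1 − 2.21×1.196/(0.244×36.4))]
= (1/1.196) ln[5.902 × 0.7024] = 0.8361 × ln(4.145) = 0.8361 × 1.422 = 1.189 d.
D_c = (k_1/k_r) L₀ e^(−k_1 t_c) = (0.244/1.44) × 36.4 × e^(−0.244×1.189) = 0.1694 × 36.4 × 0.7482 = 4.615 mg/L.

t_c ≈ 1.19 d; D_c ≈ 4.61 mg/L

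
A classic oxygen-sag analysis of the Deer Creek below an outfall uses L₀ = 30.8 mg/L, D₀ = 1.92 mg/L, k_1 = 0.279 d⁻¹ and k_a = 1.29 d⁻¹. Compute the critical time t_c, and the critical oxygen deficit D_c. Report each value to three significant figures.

t_c ≈ 1.26 d; D_c ≈ 4.69 mg/L

With k_a/k_1 = 4.624 and 1 − D₀(k_a−k_1)/(k_1 L₀) = 0.7741,
t_c = ln(4.624 × 0.7741) / (1.29 − 0.279) = ln(3.579) / 1.011 = 1.275/1.011 = 1.261 d.
L(t_c) = L₀ e^(−k_1 t_c) = 30.8 × 0.7034 = 21.66 mg/L, and at the critical point k_a D_c = k_1 L, so D_c = (0.279/1.29) × 21.66 = 4.685 mg/L.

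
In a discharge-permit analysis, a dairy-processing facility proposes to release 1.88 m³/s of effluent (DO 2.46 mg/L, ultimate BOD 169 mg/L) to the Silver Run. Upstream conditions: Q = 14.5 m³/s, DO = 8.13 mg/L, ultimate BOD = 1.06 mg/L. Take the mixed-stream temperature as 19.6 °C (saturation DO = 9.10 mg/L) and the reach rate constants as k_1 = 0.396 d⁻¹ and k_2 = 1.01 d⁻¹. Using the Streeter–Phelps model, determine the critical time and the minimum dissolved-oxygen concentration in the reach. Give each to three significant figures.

Mixed DO = (14.5×8.13 + 1.88×2.46)/(14.5+1.88) = 122.5/16.38 = 7.479 mg/L.
Mixed L₀ = (14.5×1.06 + 1.88×169)/(16.38) = 333.1/16.38 = 20.34 mg/L.
Initial deficit D₀ = C_s − DO₀ = 9.10 − 7.479 = 1.621 mg/L.
t_c = (1/0.6140) ln[(1.01/0.396)(1 − 1.621×0.6140/(0.396×20.34))] = 1.629 × ln(2.235) = 1.310 d.
D_c = (0.396/1.01) × 20.34 × e^(−0.396×1.310) = 0.3921 × 20.34 × 0.5952 = 4.746 mg/L.
Minimum DO = 9.10 − 4.746 = 4.354 mg/L.

t_c ≈ 1.31 d; minimum DO ≈ 4.35 mg/L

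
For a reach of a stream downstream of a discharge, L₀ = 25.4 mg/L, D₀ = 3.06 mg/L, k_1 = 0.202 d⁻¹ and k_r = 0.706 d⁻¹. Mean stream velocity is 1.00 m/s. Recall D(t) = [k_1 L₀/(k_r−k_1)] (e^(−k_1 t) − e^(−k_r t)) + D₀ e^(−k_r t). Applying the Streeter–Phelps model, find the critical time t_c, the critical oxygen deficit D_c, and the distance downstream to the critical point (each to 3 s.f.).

With k_r/k_1 = 3.495 and 1 − D₀(k_r−k_1)/(k_1 L₀) = 0.6994,
t_c = ln(3.495 × 0.6994) / (0.706 − 0.202) = ln(2.444) / 0.5040 = 0.8938/0.5040 = 1.773 d.
L(t_c) = L₀ e^(−k_1 t_c) = 25.4 × 0.6989 = 17.75 mg/L, and at the critical point k_r D_c = k_1 L, so D_c = (0.202/0.706) × 17.75 = 5.079 mg/L.
x_c = v t_c = 1.00 m/s × 1.773 d × 86400 s/d = 153200 m ≈ 153 km.

t_c ≈ 1.77 d; D_c ≈ 5.08 mg/L; x_c ≈ 153 km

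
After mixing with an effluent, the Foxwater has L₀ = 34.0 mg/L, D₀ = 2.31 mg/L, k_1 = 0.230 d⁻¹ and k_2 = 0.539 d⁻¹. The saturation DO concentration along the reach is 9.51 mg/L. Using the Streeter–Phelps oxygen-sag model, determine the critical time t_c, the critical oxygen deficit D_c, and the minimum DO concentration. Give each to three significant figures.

With k_2/k_1 = 2.343 and 1 − D₀(k_2−k_1)/(k_1 L₀) = 0.9087,
t_c = ln(2.343 × 0.9087) / (0.539 − 0.230) = ln(2.130) / 0.3090 = 0.7559/0.3090 = 2.446 d.
D_c = (k_1/k_2) L₀ e^(−k_1 t_c) = (0.230/0.539) × 34.0 × e^(−0.230×2.446) = 0.4267 × 34.0 × 0.5697 = 8.265 mg/L.
Minimum DO = C_s − D_c = 9.51 − 8.265 = 1.245 mg/L.

t_c ≈ 2.45 d; D_c ≈ 8.27 mg/L; min DO ≈ 1.24 mg/L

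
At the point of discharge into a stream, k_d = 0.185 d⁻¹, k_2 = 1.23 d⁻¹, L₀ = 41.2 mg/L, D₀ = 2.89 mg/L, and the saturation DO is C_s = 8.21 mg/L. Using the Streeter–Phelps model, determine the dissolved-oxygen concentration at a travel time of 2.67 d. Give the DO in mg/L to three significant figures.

DO ≈ 3.92 mg/L

k_d L₀/(k_2−k_d) = 0.185×41.2/(1.23−0.185) = 7.622/1.045 = 7.294 mg/L.
e^(−k_d t) = e^(−0.185×2.670) = 0.6102; e^(−k_2 t) = e^(−1.23×2.670) = 0.03747.
D = 7.294 × (0.6102 − 0.03747) + 2.89 × 0.03747 = 4.177 + 0.1083 = 4.286 mg/L.
DO = C_s − D = 8.21 − 4.286 = 3.924 mg/L.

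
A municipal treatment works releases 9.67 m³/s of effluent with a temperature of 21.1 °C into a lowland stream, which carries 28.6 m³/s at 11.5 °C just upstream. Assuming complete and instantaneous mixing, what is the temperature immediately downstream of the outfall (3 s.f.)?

Flow-weighted mixing: C = (Q_r C_r + Q_w C_w)/(Q_r + Q_w)
= (28.6×11.5 + 9.67×21.1)/(28.6 + 9.67) = 532.9/38.27 = 13.93 °C.

13.9 °C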